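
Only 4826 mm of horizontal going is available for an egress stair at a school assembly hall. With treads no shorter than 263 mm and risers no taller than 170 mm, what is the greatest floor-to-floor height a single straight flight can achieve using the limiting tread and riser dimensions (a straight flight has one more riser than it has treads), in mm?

3230 mm

Treads that fit: ⌊4826 / 263⌋ = 18.
Risers = treads + 1 = 19.
Maximum height = 19 × 170 = 3230 mm.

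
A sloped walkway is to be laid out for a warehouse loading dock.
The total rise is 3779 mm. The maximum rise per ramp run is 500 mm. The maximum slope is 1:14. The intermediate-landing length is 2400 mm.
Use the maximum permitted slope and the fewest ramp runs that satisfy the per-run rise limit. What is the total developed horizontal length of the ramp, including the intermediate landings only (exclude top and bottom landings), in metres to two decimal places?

69.71 m

At most 500 each: 3779/500 = 7.56, giving 8 ramp runs. That means 7 intermediate landings.
Ramp run (horizontal) at 1:14: 3779 × 14 = 52906 mm.
7 intermediate landings contribute 7 × 2400 = 16800 mm.
Developed length = 52906 + 16800 = 69706 mm.
= 69.71 m.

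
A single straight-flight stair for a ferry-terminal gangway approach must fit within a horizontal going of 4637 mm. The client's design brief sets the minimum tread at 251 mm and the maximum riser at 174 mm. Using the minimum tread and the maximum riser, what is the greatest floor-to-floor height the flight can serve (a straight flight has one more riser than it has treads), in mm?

3306 mm

4637 / 251 = 18.47, so 18 treads fit.
Risers = treads + 1 = 19.
Maximum height = 19 × 174 = 3306 mm.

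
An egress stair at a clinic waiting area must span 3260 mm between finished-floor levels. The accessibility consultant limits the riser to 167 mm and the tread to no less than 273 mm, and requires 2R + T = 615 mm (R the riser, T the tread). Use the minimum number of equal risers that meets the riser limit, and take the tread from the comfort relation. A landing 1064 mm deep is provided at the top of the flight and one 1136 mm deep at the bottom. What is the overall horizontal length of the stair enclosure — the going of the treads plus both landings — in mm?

7691 mm

3260 / 167 = 19.521 → round up to 20 risers.
Riser R = 3260 / 20 = 163 mm, within the 167 mm limit.
Tread T = 615 − 2 × 163 = 289 mm (≥ 273 mm).
Treads = 20 − 1 = 19; going = 19 × 289 = 5491 mm.
Enclosure = 5491 + 1064 + 1136 = 7691 mm.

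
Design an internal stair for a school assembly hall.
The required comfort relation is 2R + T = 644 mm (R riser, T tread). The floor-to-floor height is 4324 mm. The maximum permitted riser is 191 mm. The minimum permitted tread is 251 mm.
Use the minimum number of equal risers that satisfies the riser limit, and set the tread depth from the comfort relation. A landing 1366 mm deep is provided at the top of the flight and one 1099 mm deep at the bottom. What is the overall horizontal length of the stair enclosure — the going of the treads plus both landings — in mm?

⌈4324/191⌉ = 23 risers.
Each riser is 4324/23 = 188 mm (≤ 191 mm).
T = 644 − 2·188 = 268 mm, which satisfies the 251 mm minimum.
Going = (23 − 1) × 268 = 5896 mm.
Add landings: 5896 + 1366 + 1099 = 8361 mm.

8361 mm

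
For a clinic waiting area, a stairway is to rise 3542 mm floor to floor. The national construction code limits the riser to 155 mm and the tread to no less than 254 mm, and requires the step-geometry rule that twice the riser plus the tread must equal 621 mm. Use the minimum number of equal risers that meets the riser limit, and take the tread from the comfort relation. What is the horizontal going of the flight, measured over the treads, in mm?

6886 mm

⌈3542/155⌉ = 23 risers.
Each riser is 3542/23 = 154 mm (≤ 155 mm).
T = 621 − 2·154 = 313 mm, which satisfies the 254 mm minimum.
Going = (23 − 1) × 313 = 6886 mm.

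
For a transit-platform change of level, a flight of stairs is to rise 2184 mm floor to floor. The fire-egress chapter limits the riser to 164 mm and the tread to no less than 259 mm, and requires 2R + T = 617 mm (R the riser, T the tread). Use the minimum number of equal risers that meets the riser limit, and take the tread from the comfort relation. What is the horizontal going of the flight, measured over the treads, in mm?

3965 mm

2184 / 164 = 13.317 → round up to 14 risers.
Riser R = 2184 / 14 = 156 mm, within the 164 mm limit.
From 2R + T = 617: T = 617 − 312 = 305 mm.
14 risers give 13 treads; going = 13 × 305 = 3965 mm.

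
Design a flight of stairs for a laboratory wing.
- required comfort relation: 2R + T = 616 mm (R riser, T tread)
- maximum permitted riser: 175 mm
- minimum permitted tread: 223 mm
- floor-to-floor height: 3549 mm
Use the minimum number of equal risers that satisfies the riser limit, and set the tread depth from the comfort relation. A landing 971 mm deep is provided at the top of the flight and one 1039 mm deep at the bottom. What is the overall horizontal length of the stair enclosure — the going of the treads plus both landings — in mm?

7570 mm

⌈3549/175⌉ = 21 risers.
Riser R = 3549 / 21 = 169 mm, within the 175 mm limit.
From 2R + T = 616: T = 616 − 338 = 278 mm.
21 risers give 20 treads; going = 20 × 278 = 5560 mm.
Enclosure = 5560 + 971 + 1039 = 7570 mm.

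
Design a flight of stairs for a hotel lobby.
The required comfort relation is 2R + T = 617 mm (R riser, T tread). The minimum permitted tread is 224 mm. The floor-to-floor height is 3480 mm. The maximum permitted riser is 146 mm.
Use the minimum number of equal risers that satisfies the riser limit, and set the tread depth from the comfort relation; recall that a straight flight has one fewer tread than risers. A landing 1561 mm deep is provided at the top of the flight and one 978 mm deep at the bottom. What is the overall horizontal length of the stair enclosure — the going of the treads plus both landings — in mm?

10060 mm

⌈3480/146⌉ = 24 risers.
R = 3480 ÷ 24 = 145 mm.
T = 617 − 2·145 = 327 mm, which satisfies the 224 mm minimum.
24 risers give 23 treads; going = 23 × 327 = 7521 mm.
Enclosure = 7521 + 1561 + 978 = 10060 mm.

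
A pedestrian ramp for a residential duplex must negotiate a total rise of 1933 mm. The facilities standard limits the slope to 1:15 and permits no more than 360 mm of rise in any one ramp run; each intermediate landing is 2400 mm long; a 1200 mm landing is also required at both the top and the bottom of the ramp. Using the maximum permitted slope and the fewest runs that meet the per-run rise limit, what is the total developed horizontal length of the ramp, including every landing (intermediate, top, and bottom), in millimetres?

43395 mm

1933 / 360 = 5.369 → round up to 6 ramp runs. That means 5 intermediate landings.
Horizontal run for 1933 mm of rise at 1:15 is 1933 × 15 = 28995 mm.
5 intermediate landings contribute 5 × 2400 = 12000 mm.
Top and bottom landings: 2 × 1200 = 2400 mm.
Total = 28995 + 12000 + 2400 = 43395 mm.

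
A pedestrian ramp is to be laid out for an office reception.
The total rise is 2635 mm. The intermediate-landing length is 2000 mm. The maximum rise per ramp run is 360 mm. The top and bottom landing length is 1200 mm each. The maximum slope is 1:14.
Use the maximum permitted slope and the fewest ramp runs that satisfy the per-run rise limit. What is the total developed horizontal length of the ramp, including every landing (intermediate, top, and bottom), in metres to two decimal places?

53.29 m

2635 / 360 = 7.319 → round up to 8 ramp runs. That means 7 intermediate landings.
Ramp run (horizontal) at 1:14: 2635 × 14 = 36890 mm.
Intermediate landings: 7 × 2000 = 14000 mm.
Top and bottom landings: 2 × 1200 = 2400 mm.
Total = 36890 + 14000 + 2400 = 53290 mm.
= 53.29 m.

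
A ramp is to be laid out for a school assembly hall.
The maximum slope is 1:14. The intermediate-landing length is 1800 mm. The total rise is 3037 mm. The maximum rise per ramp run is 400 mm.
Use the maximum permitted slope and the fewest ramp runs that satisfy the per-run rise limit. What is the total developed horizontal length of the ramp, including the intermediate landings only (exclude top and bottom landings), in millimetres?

3037 / 400 = 7.59, so 8 ramp runs are needed. That means 7 intermediate landings.
Horizontal run for 3037 mm of rise at 1:14 is 3037 × 14 = 42518 mm.
Intermediate landings: 7 × 1800 = 12600 mm.
Developed length = 42518 + 12600 = 55118 mm.

55118 mm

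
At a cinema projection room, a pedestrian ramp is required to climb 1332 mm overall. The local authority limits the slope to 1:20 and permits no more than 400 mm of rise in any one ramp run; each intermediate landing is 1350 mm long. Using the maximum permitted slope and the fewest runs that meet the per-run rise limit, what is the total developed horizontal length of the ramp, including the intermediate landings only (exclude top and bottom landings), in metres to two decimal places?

⌈1332/400⌉ = 4 ramp runs. That means 3 intermediate landings.
Ramp run (horizontal) at 1:20: 1332 × 20 = 26640 mm.
Intermediate landings: 3 × 1350 = 4050 mm.
Total developed length = 26640 + 4050 = 30690 mm.
= 30.69 m.

30.69 m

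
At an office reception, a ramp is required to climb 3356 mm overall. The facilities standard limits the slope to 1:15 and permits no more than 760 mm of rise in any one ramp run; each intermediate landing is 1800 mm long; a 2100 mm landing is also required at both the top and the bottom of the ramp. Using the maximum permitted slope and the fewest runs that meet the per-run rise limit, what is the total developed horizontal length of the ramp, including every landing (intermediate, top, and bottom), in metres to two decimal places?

61.74 m

3356 / 760 = 4.42, so 5 ramp runs are needed. That means 4 intermediate landings.
Ramp run (horizontal) at 1:15: 3356 × 15 = 50340 mm.
4 intermediate landings contribute 4 × 1800 = 7200 mm.
Top and bottom landings: 2 × 2100 = 4200 mm.
Total = 50340 + 7200 + 4200 = 61740 mm.
= 61.74 m.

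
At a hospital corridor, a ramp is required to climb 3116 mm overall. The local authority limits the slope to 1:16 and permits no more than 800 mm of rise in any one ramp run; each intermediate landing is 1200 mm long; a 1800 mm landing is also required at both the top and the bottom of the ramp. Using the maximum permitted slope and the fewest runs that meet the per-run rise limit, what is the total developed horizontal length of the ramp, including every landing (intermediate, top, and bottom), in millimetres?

⌈3116/800⌉ = 4 ramp runs. That means 3 intermediate landings.
Horizontal run for 3116 mm of rise at 1:16 is 3116 × 16 = 49856 mm.
Intermediate landings: 3 × 1200 = 3600 mm.
Top and bottom landings: 2 × 1800 = 3600 mm.
Total = 49856 + 3600 + 3600 = 57056 mm.

57056 mm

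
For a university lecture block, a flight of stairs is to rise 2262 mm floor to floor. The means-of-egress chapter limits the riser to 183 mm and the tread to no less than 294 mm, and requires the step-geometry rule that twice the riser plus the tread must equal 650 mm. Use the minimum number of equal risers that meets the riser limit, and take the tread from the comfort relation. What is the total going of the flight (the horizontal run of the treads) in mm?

⌈2262/183⌉ = 13 risers.
R = 2262 ÷ 13 = 174 mm.
From 2R + T = 650: T = 650 − 348 = 302 mm.
Treads = 13 − 1 = 12; going = 12 × 302 = 3624 mm.

3624 mm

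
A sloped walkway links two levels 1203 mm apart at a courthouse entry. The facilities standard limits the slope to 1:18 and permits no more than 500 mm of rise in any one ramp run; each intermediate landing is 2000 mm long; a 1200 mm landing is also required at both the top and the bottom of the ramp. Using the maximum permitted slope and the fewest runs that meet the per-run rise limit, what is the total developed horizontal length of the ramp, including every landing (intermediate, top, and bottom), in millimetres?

1203 / 500 = 2.41, so 3 ramp runs are needed. That means 2 intermediate landings.
Horizontal run for 1203 mm of rise at 1:18 is 1203 × 18 = 21654 mm.
Intermediate landings: 2 × 2000 = 4000 mm.
Top and bottom landings: 2 × 1200 = 2400 mm.
Total = 21654 + 4000 + 2400 = 28054 mm.

28054 mm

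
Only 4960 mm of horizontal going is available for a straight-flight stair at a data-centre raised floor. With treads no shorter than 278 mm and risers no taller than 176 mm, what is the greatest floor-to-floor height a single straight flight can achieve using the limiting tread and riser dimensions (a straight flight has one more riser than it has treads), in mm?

3168 mm

4960 / 278 = 17.84, so 17 treads fit.
Risers = treads + 1 = 18.
Maximum height = 18 × 176 = 3168 mm.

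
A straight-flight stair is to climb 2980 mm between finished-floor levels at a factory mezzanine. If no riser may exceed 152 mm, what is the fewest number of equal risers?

2980 / 152 = 19.605 → round up to 20 risers.

20 risers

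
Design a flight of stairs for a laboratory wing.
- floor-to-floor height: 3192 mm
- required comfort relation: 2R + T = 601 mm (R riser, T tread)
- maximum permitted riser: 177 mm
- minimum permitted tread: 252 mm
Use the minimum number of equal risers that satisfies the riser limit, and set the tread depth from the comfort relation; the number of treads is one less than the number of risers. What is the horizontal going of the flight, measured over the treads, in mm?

3192 / 177 = 18.034 → round up to 19 risers.
R = 3192 ÷ 19 = 168 mm.
T = 601 − 2·168 = 265 mm, which satisfies the 252 mm minimum.
19 risers give 18 treads; going = 18 × 265 = 4770 mm.

4770 mm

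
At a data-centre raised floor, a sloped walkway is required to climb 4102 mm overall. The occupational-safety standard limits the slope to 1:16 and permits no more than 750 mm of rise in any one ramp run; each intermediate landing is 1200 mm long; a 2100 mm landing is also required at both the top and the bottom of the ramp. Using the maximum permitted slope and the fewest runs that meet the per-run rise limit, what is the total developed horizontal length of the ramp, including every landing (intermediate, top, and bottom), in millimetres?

4102 / 750 = 5.47, so 6 ramp runs are needed. That means 5 intermediate landings.
Ramp run (horizontal) at 1:16: 4102 × 16 = 65632 mm.
5 intermediate landings contribute 5 × 1200 = 6000 mm.
Top and bottom landings: 2 × 2100 = 4200 mm.
Total = 65632 + 6000 + 4200 = 75832 mm.

75832 mm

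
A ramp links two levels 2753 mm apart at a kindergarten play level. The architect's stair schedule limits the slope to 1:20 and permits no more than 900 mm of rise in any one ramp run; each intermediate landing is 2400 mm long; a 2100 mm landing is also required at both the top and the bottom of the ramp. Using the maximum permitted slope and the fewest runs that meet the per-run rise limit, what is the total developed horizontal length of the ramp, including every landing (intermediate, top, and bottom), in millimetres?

2753 / 900 = 3.06, so 4 ramp runs are needed. That means 3 intermediate landings.
Ramp run (horizontal) at 1:20: 2753 × 20 = 55060 mm.
3 intermediate landings contribute 3 × 2400 = 7200 mm.
Top and bottom landings: 2 × 2100 = 4200 mm.
Total = 55060 + 7200 + 4200 = 66460 mm.

66460 mm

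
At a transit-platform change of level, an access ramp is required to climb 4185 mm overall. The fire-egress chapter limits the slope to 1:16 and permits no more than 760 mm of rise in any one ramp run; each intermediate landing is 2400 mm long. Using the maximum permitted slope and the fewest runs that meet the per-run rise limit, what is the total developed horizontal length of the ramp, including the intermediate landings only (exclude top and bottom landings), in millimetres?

4185 / 760 = 5.51, so 6 ramp runs are needed. That means 5 intermediate landings.
Horizontal run for 4185 mm of rise at 1:16 is 4185 × 16 = 66960 mm.
5 intermediate landings contribute 5 × 2400 = 12000 mm.
Developed length = 66960 + 12000 = 78960 mm.

78960 mm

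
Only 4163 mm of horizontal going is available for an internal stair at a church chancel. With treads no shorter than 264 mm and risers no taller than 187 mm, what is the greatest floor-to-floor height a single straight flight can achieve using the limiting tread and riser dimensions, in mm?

2992 mm

4163 / 264 = 15.77, so 15 treads fit.
Risers = treads + 1 = 16.
Maximum height = 16 × 187 = 2992 mm.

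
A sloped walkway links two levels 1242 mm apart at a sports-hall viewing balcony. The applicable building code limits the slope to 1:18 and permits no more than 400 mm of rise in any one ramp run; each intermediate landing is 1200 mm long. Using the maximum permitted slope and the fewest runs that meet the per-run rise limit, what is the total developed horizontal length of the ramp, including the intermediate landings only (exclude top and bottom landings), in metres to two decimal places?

25.96 m

1242 / 400 = 3.105 → round up to 4 ramp runs. That means 3 intermediate landings.
Horizontal run for 1242 mm of rise at 1:18 is 1242 × 18 = 22356 mm.
Intermediate landings: 3 × 1200 = 3600 mm.
Developed length = 22356 + 3600 = 25956 mm.
= 25.96 m.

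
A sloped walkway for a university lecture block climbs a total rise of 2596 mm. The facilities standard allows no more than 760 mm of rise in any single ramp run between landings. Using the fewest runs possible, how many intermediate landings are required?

2596 / 760 = 3.416 → round up to 4 ramp runs.
4 runs are separated by 3 intermediate landings.

3 intermediate landings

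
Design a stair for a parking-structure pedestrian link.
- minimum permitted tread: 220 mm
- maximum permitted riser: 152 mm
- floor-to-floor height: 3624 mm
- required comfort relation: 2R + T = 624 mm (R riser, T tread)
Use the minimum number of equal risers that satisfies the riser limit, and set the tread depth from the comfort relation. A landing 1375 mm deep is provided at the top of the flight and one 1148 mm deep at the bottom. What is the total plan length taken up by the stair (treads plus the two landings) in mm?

9929 mm

⌈3624/152⌉ = 24 risers.
Riser R = 3624 / 24 = 151 mm, within the 152 mm limit.
T = 624 − 2·151 = 322 mm, which satisfies the 220 mm minimum.
Treads = 24 − 1 = 23; going = 23 × 322 = 7406 mm.
Enclosure = 7406 + 1375 + 1148 = 9929 mm.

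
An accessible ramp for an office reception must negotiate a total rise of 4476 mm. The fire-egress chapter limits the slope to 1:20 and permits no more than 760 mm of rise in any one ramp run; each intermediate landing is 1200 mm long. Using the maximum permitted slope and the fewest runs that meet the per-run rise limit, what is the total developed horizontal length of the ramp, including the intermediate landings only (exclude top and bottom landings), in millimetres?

⌈4476/760⌉ = 6 ramp runs. That means 5 intermediate landings.
Ramp run (horizontal) at 1:20: 4476 × 20 = 89520 mm.
Intermediate landings: 5 × 1200 = 6000 mm.
Total developed length = 89520 + 6000 = 95520 mm.

95520 mm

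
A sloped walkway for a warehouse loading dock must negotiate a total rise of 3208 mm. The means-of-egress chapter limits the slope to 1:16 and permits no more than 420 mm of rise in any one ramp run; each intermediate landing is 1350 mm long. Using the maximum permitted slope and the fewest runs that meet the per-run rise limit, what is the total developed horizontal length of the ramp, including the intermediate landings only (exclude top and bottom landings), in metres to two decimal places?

⌈3208/420⌉ = 8 ramp runs. That means 7 intermediate landings.
Ramp run (horizontal) at 1:16: 3208 × 16 = 51328 mm.
Intermediate landings: 7 × 1350 = 9450 mm.
Developed length = 51328 + 9450 = 60778 mm.
= 60.78 m.

60.78 m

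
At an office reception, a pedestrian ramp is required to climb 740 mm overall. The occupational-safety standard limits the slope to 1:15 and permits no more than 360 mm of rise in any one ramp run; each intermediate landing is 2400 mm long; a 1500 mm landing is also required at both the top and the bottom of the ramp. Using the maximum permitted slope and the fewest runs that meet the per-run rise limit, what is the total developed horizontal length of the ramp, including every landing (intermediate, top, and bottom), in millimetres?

740 / 360 = 2.056 → round up to 3 ramp runs. That means 2 intermediate landings.
Ramp run (horizontal) at 1:15: 740 × 15 = 11100 mm.
2 intermediate landings contribute 2 × 2400 = 4800 mm.
Top and bottom landings: 2 × 1500 = 3000 mm.
Total = 11100 + 4800 + 3000 = 18900 mm.

18900 mm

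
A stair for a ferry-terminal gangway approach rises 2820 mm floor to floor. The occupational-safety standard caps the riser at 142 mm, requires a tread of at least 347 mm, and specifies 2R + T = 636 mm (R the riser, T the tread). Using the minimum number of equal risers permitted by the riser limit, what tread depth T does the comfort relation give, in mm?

2820 / 142 = 19.86, so 20 risers are needed.
Riser R = 2820 / 20 = 141 mm, within the 142 mm limit.
From 2R + T = 636: T = 636 − 282 = 354 mm.

354 mm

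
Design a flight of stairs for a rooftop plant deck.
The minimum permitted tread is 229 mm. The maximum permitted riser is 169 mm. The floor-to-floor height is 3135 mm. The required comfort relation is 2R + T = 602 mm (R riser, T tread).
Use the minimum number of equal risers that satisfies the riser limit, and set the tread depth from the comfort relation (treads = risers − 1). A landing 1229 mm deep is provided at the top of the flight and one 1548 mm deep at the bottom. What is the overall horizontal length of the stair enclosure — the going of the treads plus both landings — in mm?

7673 mm

3135 / 169 = 18.55, so 19 risers are needed.
Riser R = 3135 / 19 = 165 mm, within the 169 mm limit.
Tread T = 602 − 2 × 165 = 272 mm (≥ 229 mm).
19 risers give 18 treads; going = 18 × 272 = 4896 mm.
Enclosure = 4896 + 1229 + 1548 = 7673 mm.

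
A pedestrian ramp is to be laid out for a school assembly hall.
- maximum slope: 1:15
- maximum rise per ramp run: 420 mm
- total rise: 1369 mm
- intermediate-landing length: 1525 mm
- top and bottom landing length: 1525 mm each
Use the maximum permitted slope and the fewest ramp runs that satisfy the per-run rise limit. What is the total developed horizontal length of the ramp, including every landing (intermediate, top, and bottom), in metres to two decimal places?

⌈1369/420⌉ = 4 ramp runs. That means 3 intermediate landings.
Ramp run (horizontal) at 1:15: 1369 × 15 = 20535 mm.
3 intermediate landings contribute 3 × 1525 = 4575 mm.
Top and bottom landings: 2 × 1525 = 3050 mm.
Total = 20535 + 4575 + 3050 = 28160 mm.
= 28.16 m.

28.16 m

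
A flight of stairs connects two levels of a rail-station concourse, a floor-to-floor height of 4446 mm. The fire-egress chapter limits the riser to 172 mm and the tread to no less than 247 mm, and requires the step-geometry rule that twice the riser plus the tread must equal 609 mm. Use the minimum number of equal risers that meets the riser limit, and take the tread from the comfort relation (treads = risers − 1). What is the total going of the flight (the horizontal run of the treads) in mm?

⌈4446/172⌉ = 26 risers.
Each riser is 4446/26 = 171 mm (≤ 172 mm).
T = 609 − 2·171 = 267 mm, which satisfies the 247 mm minimum.
Going = (26 − 1) × 267 = 6675 mm.

6675 mm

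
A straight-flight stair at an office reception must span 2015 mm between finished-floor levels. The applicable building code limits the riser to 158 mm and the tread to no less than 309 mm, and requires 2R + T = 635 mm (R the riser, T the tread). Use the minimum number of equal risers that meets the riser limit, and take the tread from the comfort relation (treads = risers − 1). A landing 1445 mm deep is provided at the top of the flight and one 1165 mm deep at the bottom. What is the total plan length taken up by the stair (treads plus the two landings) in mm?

6510 mm

⌈2015/158⌉ = 13 risers.
Each riser is 2015/13 = 155 mm (≤ 158 mm).
From 2R + T = 635: T = 635 − 310 = 325 mm.
Going = (13 − 1) × 325 = 3900 mm.
Enclosure = 3900 + 1445 + 1165 = 6510 mm.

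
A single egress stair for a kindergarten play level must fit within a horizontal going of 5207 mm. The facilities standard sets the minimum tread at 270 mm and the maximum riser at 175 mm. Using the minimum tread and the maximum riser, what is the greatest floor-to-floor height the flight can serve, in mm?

Treads that fit: ⌊5207 / 270⌋ = 19.
Risers = treads + 1 = 20.
Maximum height = 20 × 175 = 3500 mm.

3500 mm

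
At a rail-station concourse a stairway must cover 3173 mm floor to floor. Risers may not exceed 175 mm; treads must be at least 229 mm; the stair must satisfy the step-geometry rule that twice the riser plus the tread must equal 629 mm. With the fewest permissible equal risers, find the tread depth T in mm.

⌈3173/175⌉ = 19 risers.
R = 3173 ÷ 19 = 167 mm.
Tread T = 629 − 2 × 167 = 295 mm (≥ 229 mm).

295 mm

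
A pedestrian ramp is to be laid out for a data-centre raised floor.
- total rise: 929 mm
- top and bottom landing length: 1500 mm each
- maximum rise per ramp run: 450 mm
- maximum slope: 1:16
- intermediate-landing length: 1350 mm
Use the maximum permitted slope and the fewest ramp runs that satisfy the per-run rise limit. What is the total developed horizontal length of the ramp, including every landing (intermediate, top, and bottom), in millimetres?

20564 mm

929 / 450 = 2.06, so 3 ramp runs are needed. That means 2 intermediate landings.
Ramp run (horizontal) at 1:16: 929 × 16 = 14864 mm.
Intermediate landings: 2 × 1350 = 2700 mm.
Top and bottom landings: 2 × 1500 = 3000 mm.
Total = 14864 + 2700 + 3000 = 20564 mm.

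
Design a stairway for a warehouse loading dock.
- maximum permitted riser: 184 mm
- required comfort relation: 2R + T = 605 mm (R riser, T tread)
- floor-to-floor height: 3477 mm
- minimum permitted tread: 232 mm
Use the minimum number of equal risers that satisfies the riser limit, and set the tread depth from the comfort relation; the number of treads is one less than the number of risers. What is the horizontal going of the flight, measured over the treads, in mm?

4302 mm

3477 / 184 = 18.90, so 19 risers are needed.
Riser R = 3477 / 19 = 183 mm, within the 184 mm limit.
T = 605 − 2·183 = 239 mm, which satisfies the 232 mm minimum.
19 risers give 18 treads; going = 18 × 239 = 4302 mm.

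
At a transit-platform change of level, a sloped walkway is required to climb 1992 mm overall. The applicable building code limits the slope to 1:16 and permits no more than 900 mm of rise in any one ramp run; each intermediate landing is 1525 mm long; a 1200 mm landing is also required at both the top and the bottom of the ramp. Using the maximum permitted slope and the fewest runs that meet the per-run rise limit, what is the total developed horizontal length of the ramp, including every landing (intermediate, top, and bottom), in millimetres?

1992 / 900 = 2.21, so 3 ramp runs are needed. That means 2 intermediate landings.
Ramp run (horizontal) at 1:16: 1992 × 16 = 31872 mm.
Intermediate landings: 2 × 1525 = 3050 mm.
Top and bottom landings: 2 × 1200 = 2400 mm.
Total = 31872 + 3050 + 2400 = 37322 mm.

37322 mm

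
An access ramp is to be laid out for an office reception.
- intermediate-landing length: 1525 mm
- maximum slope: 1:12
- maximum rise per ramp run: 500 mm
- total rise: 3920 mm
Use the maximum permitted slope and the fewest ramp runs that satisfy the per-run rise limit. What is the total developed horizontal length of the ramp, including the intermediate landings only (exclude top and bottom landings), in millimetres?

57715 mm

⌈3920/500⌉ = 8 ramp runs. That means 7 intermediate landings.
Ramp run (horizontal) at 1:12: 3920 × 12 = 47040 mm.
Intermediate landings: 7 × 1525 = 10675 mm.
Total developed length = 47040 + 10675 = 57715 mm.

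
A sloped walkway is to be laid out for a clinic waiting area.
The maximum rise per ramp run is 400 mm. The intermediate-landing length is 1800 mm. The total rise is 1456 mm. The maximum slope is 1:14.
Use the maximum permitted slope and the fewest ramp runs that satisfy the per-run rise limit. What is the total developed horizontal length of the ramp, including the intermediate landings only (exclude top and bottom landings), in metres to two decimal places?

25.78 m

1456 / 400 = 3.640 → round up to 4 ramp runs. That means 3 intermediate landings.
Ramp run (horizontal) at 1:14: 1456 × 14 = 20384 mm.
3 intermediate landings contribute 3 × 1800 = 5400 mm.
Developed length = 20384 + 5400 = 25784 mm.
= 25.78 m.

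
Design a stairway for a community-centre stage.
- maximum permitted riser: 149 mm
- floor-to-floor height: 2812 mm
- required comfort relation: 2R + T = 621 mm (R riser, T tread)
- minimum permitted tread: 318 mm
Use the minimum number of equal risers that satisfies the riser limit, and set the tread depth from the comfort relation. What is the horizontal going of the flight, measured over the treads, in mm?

⌈2812/149⌉ = 19 risers.
R = 2812 ÷ 19 = 148 mm.
Tread T = 621 − 2 × 148 = 325 mm (≥ 318 mm).
Going = (19 − 1) × 325 = 5850 mm.

5850 mm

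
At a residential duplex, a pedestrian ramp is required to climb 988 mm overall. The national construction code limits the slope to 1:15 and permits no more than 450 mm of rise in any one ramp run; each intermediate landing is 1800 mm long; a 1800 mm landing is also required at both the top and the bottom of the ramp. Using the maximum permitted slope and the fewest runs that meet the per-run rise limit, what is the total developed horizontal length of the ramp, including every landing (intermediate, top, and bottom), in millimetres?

⌈988/450⌉ = 3 ramp runs. That means 2 intermediate landings.
Horizontal run for 988 mm of rise at 1:15 is 988 × 15 = 14820 mm.
2 intermediate landings contribute 2 × 1800 = 3600 mm.
Top and bottom landings: 2 × 1800 = 3600 mm.
Total = 14820 + 3600 + 3600 = 22020 mm.

22020 mm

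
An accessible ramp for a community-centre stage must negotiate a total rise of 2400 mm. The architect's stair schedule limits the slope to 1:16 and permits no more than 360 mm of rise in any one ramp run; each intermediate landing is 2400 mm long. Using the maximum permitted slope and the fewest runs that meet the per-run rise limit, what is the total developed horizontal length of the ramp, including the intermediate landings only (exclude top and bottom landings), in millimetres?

⌈2400/360⌉ = 7 ramp runs. That means 6 intermediate landings.
Ramp run (horizontal) at 1:16: 2400 × 16 = 38400 mm.
Intermediate landings: 6 × 2400 = 14400 mm.
Total developed length = 38400 + 14400 = 52800 mm.

52800 mm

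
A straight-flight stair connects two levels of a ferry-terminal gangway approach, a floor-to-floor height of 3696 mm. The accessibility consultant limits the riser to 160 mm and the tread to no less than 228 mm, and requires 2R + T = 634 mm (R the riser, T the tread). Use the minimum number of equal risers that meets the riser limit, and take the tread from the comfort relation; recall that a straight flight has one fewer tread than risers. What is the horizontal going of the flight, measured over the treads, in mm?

7498 mm

3696 / 160 = 23.100 → round up to 24 risers.
Each riser is 3696/24 = 154 mm (≤ 160 mm).
From 2R + T = 634: T = 634 − 308 = 326 mm.
24 risers give 23 treads; going = 23 × 326 = 7498 mm.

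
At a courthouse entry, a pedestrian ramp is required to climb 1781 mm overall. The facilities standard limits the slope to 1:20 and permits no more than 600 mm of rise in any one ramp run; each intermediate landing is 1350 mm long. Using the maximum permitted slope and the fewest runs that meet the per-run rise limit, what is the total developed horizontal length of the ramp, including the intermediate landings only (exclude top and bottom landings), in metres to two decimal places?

38.32 m

1781 / 600 = 2.97, so 3 ramp runs are needed. That means 2 intermediate landings.
Ramp run (horizontal) at 1:20: 1781 × 20 = 35620 mm.
2 intermediate landings contribute 2 × 1350 = 2700 mm.
Developed length = 35620 + 2700 = 38320 mm.
= 38.32 m.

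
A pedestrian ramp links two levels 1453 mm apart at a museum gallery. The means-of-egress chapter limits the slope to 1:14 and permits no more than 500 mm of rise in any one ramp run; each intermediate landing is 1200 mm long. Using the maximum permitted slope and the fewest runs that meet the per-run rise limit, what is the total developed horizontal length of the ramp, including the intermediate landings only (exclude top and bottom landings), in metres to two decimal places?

At most 500 each: 1453/500 = 2.91, giving 3 ramp runs. That means 2 intermediate landings.
Horizontal run for 1453 mm of rise at 1:14 is 1453 × 14 = 20342 mm.
2 intermediate landings contribute 2 × 1200 = 2400 mm.
Developed length = 20342 + 2400 = 22742 mm.
= 22.74 m.

22.74 m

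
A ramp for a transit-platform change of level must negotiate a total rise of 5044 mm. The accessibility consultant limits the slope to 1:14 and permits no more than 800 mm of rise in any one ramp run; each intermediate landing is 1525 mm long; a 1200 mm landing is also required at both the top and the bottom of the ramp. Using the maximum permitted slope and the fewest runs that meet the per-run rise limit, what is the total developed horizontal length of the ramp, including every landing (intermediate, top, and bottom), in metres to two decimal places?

At most 800 each: 5044/800 = 6.30, giving 7 ramp runs. That means 6 intermediate landings.
Horizontal run for 5044 mm of rise at 1:14 is 5044 × 14 = 70616 mm.
Intermediate landings: 6 × 1525 = 9150 mm.
Top and bottom landings: 2 × 1200 = 2400 mm.
Total = 70616 + 9150 + 2400 = 82166 mm.
= 82.17 m.

82.17 m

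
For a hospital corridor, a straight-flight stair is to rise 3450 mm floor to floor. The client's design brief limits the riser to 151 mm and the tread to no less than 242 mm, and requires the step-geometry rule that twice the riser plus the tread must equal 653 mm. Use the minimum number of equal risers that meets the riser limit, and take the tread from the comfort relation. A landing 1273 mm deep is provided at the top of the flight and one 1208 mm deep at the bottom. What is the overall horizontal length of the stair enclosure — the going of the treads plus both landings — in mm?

At most 151 each: 3450/151 = 22.85, giving 23 risers.
Riser R = 3450 / 23 = 150 mm, within the 151 mm limit.
From 2R + T = 653: T = 653 − 300 = 353 mm.
Treads = 23 − 1 = 22; going = 22 × 353 = 7766 mm.
Add landings: 7766 + 1273 + 1208 = 10247 mm.

10247 mm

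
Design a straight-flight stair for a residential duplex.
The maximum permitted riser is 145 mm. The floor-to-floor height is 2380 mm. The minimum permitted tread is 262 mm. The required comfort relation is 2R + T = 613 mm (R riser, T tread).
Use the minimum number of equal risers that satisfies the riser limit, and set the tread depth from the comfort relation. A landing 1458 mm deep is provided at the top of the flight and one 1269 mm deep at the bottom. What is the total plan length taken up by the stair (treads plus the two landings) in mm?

⌈2380/145⌉ = 17 risers.
Each riser is 2380/17 = 140 mm (≤ 145 mm).
From 2R + T = 613: T = 613 − 280 = 333 mm.
Going = (17 − 1) × 333 = 5328 mm.
Add landings: 5328 + 1458 + 1269 = 8055 mm.

8055 mm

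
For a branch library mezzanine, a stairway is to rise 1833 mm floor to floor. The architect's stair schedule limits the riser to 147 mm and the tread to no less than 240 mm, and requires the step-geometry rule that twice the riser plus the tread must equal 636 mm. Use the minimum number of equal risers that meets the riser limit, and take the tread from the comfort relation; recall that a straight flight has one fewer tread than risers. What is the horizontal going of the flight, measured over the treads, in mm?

1833 / 147 = 12.47, so 13 risers are needed.
Each riser is 1833/13 = 141 mm (≤ 147 mm).
From 2R + T = 636: T = 636 − 282 = 354 mm.
13 risers give 12 treads; going = 12 × 354 = 4248 mm.

4248 mm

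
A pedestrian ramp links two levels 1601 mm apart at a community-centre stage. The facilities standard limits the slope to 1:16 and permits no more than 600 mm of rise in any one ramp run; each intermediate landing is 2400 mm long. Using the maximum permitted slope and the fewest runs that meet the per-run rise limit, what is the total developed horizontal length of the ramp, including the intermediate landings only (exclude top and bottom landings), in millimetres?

At most 600 each: 1601/600 = 2.67, giving 3 ramp runs. That means 2 intermediate landings.
Horizontal run for 1601 mm of rise at 1:16 is 1601 × 16 = 25616 mm.
Intermediate landings: 2 × 2400 = 4800 mm.
Developed length = 25616 + 4800 = 30416 mm.

30416 mm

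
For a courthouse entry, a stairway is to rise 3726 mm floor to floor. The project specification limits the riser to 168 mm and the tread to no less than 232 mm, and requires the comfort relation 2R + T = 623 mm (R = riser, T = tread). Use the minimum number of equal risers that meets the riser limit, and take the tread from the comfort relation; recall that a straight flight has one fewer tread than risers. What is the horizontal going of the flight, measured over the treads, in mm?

6578 mm

At most 168 each: 3726/168 = 22.18, giving 23 risers.
Each riser is 3726/23 = 162 mm (≤ 168 mm).
Tread T = 623 − 2 × 162 = 299 mm (≥ 232 mm).
Treads = 23 − 1 = 22; going = 22 × 299 = 6578 mm.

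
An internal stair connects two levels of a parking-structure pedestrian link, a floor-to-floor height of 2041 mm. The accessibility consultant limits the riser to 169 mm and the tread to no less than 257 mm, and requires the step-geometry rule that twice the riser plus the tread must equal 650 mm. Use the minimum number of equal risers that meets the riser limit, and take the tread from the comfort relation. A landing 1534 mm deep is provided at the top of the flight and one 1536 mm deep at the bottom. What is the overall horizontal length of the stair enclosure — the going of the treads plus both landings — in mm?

7102 mm

⌈2041/169⌉ = 13 risers.
R = 2041 ÷ 13 = 157 mm.
From 2R + T = 650: T = 650 − 314 = 336 mm.
Going = (13 − 1) × 336 = 4032 mm.
Add landings: 4032 + 1534 + 1536 = 7102 mm.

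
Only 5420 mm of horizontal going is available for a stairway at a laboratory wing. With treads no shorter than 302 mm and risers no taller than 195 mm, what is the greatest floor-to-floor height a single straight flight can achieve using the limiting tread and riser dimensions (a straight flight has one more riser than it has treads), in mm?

3510 mm

Treads that fit: ⌊5420 / 302⌋ = 17.
Risers = treads + 1 = 18.
Maximum height = 18 × 195 = 3510 mm.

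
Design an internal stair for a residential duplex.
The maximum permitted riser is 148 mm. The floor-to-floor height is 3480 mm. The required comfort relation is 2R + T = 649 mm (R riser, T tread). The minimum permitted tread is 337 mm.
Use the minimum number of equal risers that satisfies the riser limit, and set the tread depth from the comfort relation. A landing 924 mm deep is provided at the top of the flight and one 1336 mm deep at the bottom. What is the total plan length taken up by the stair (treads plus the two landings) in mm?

10517 mm

3480 / 148 = 23.514 → round up to 24 risers.
Riser R = 3480 / 24 = 145 mm, within the 148 mm limit.
T = 649 − 2·145 = 359 mm, which satisfies the 337 mm minimum.
24 risers give 23 treads; going = 23 × 359 = 8257 mm.
Add landings: 8257 + 924 + 1336 = 10517 mm.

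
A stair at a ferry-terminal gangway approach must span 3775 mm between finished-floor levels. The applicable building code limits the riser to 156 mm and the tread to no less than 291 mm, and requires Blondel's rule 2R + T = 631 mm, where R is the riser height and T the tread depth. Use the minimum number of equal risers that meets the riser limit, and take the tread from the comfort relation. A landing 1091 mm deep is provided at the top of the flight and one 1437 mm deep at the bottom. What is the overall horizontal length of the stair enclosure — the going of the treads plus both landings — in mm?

At most 156 each: 3775/156 = 24.20, giving 25 risers.
Riser R = 3775 / 25 = 151 mm, within the 156 mm limit.
From 2R + T = 631: T = 631 − 302 = 329 mm.
Going = (25 − 1) × 329 = 7896 mm.
Add landings: 7896 + 1091 + 1437 = 10424 mm.

10424 mm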